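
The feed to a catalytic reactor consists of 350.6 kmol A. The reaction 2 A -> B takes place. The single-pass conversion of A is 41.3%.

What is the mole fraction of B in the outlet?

0.26

A reacted = 0.413 × 350.6 = 144.8 kmol; ν_A = −2, so ξ = 144.8/2 = 72.4 kmol.
Outlet amounts (n = n₀ + ν ξ):
  A: 350.6 − 2(72.4) = 205.8
  B: 0 + 1(72.4) = 72.4
Total out = 278.2 kmol; y_B = 72.4 / 278.2 = 0.2602.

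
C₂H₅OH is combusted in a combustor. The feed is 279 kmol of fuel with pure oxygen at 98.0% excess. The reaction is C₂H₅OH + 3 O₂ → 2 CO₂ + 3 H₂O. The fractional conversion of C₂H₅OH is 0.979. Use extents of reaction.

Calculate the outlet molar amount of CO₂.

Stoichiometric O₂ = 3 × 279 = 837 kmol; O₂ fed = 837 × 1.980 = 1657 kmol.
Fuel reacted = 0.979 × 279 → ξ = 273.1 kmol.
Outlet (n = n₀ + ν ξ):
  C₂H₅OH: 279 − 1(273.1) = 5.859
  O₂: 1657 − 3(273.1) = 837.8
  CO₂: 0 + 2(273.1) = 546.3
  H₂O: 0 + 3(273.1) = 819.4

546 kmol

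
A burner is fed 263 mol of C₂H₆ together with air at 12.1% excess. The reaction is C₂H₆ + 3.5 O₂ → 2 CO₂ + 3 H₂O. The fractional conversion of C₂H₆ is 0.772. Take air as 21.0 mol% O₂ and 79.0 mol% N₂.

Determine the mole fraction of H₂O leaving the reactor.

0.115

Stoichiometric O₂ = 3.5 × 263 = 920.5 mol; O₂ fed = 920.5 × 1.121 = 1032 mol.
N₂ fed = 1032 × 79/21 = 3882 mol.
Fuel reacted = 0.772 × 263 → ξ = 203 mol.
Outlet (n = n₀ + ν ξ):
  C₂H₆: 263 − 1(203) = 59.96
  O₂: 1032 − 3.5(203) = 321.3
  N₂: 3882 (inert)
  CO₂: 0 + 2(203) = 406.1
  H₂O: 0 + 3(203) = 609.1
Total out = 5278 mol; y_H₂O = 609.1 / 5278 = 0.1154.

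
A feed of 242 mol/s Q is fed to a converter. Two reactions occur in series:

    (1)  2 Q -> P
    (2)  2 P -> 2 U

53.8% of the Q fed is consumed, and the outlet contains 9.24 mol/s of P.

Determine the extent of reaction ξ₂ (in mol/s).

ξ₂ = 27.9 mol/s

Conversion of Q: Q consumed = 2ξ₁ = 0.538 × 242 → ξ₁ = 65.1 mol/s.
P balance: n_P = 0 + 1ξ₁ − 2ξ₂ = 9.24 → ξ₂ = (1·65.1 − 9.24)/2 = 27.93 mol/s.
Outlet amounts (n = n₀ + Σ ν·ξ):
  Q: 242 − 2(65.1) = 111.8
  P: 0 + 1(65.1) − 2(27.93) = 9.24
  U: 0 + 2(27.93) = 55.86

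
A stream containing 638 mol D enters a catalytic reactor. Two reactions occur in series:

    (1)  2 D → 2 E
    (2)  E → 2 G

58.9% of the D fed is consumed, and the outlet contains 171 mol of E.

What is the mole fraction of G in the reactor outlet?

Conversion of D: D consumed = 2ξ₁ = 0.589 × 638 → ξ₁ = 187.9 mol.
E balance: n_E = 0 + 2ξ₁ − 1ξ₂ = 171 → ξ₂ = (2·187.9 − 171)/1 = 204.8 mol.
Outlet amounts (n = n₀ + Σ ν·ξ):
  D: 638 − 2(187.9) = 262.2
  E: 0 + 2(187.9) − 1(204.8) = 171
  G: 0 + 2(204.8) = 409.6
Total out = 842.8 mol; y_G = 409.6 / 842.8 = 0.486.

0.486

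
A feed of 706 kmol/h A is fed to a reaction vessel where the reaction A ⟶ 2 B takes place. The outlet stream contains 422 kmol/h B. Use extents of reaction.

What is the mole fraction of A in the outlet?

For B: n = n₀ + 2ξ → 422 = 0 + 2ξ, giving ξ = 211 kmol/h.
Outlet amounts (n = n₀ + ν ξ):
  A: 706 − 1(211) = 495
  B: 0 + 2(211) = 422
Total out = 917 kmol/h; y_A = 495 / 917 = 0.5398.

0.54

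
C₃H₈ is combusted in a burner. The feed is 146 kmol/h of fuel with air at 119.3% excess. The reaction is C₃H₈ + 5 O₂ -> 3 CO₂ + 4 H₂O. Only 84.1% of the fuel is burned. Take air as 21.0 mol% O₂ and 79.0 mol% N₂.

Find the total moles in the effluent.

7890 kmol/h

Stoichiometric O₂ = 5 × 146 = 730 kmol/h; O₂ fed = 730 × 2.193 = 1601 kmol/h.
N₂ fed = 1601 × 79/21 = 6022 kmol/h.
Fuel reacted = 0.841 × 146 → ξ = 122.8 kmol/h.
Outlet (n = n₀ + ν ξ):
  C₃H₈: 146 − 1(122.8) = 23.21
  O₂: 1601 − 5(122.8) = 987
  N₂: 6022 (inert)
  CO₂: 0 + 3(122.8) = 368.4
  H₂O: 0 + 4(122.8) = 491.1
Total out = 23.21 + 987 + 6022 + 368.4 + 491.1 = 7892 kmol/h.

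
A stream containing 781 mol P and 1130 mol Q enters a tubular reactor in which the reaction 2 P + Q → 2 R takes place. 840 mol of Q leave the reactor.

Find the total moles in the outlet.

1620 mol

For Q: n = n₀ − 1ξ → 840 = 1130 − 1ξ, giving ξ = 290 mol.
Outlet amounts (n = n₀ + ν ξ):
  P: 781 − 2(290) = 201
  Q: 1130 − 1(290) = 840
  R: 0 + 2(290) = 580
Total out = 201 + 840 + 580 = 1621 mol.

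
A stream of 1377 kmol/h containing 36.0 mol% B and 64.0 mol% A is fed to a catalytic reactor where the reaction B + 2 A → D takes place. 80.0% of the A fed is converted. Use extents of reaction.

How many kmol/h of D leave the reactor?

353 kmol/h

A reacted = 0.8 × 881.3 = 705 kmol/h; ν_A = −2, so ξ = 705/2 = 352.5 kmol/h.
Outlet amounts (n = n₀ + ν ξ):
  B: 495.7 − 1(352.5) = 143.2
  A: 881.3 − 2(352.5) = 176.3
  D: 0 + 1(352.5) = 352.5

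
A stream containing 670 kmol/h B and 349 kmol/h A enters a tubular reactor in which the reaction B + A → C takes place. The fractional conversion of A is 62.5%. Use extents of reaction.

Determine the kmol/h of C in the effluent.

A reacted = 0.625 × 349 = 218.1 kmol/h; ν_A = −1, so ξ = 218.1/1 = 218.1 kmol/h.
Outlet amounts (n = n₀ + ν ξ):
  B: 670 − 1(218.1) = 451.9
  A: 349 − 1(218.1) = 130.9
  C: 0 + 1(218.1) = 218.1

218 kmol/h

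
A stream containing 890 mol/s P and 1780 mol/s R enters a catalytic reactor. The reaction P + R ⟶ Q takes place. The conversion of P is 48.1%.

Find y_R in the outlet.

0.603

P reacted = 0.481 × 890 = 428.1 mol/s; ν_P = −1, so ξ = 428.1/1 = 428.1 mol/s.
Outlet amounts (n = n₀ + ν ξ):
  P: 890 − 1(428.1) = 461.9
  R: 1780 − 1(428.1) = 1352
  Q: 0 + 1(428.1) = 428.1
Total out = 2242 mol/s; y_R = 1352 / 2242 = 0.603.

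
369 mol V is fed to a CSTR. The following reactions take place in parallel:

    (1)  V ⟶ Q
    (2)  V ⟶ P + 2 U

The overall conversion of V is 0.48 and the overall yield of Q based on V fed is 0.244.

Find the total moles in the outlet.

Yield of Q: 1ξ₁ / 369 = 0.244 → ξ₁ = 90.04 mol.
Conversion of V: 1ξ₁ + 1ξ₂ = 0.48 × 369 = 177.1 → ξ₂ = 87.08 mol.
Outlet amounts (n = n₀ + Σ ν·ξ):
  V: 369 − 1(90.04) − 1(87.08) = 191.9
  Q: 0 + 1(90.04) = 90.04
  P: 0 + 1(87.08) = 87.08
  U: 0 + 2(87.08) = 174.2
Total out = 191.9 + 90.04 + 87.08 + 174.2 = 543.2 mol.

543 mol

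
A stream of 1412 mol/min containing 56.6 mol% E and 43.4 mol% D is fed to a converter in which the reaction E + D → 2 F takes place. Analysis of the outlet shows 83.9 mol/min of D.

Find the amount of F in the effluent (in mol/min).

For D: n = n₀ − 1ξ → 83.9 = 612.8 − 1ξ, giving ξ = 528.9 mol/min.
Outlet amounts (n = n₀ + ν ξ):
  E: 799.2 − 1(528.9) = 270.3
  D: 612.8 − 1(528.9) = 83.9
  F: 0 + 2(528.9) = 1058

1060 mol/min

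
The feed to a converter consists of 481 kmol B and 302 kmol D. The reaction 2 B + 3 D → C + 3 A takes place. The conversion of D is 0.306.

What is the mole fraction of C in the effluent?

D reacted = 0.306 × 302 = 92.41 kmol; ν_D = −3, so ξ = 92.41/3 = 30.8 kmol.
Outlet amounts (n = n₀ + ν ξ):
  B: 481 − 2(30.8) = 419.4
  D: 302 − 3(30.8) = 209.6
  C: 0 + 1(30.8) = 30.8
  A: 0 + 3(30.8) = 92.41
Total out = 752.2 kmol; y_C = 30.8 / 752.2 = 0.04095.

0.041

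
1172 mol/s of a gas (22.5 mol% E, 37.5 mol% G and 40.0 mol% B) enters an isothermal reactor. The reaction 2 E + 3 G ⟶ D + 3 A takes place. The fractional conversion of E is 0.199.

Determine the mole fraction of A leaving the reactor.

0.0687

E reacted = 0.199 × 263.7 = 52.48 mol/s; ν_E = −2, so ξ = 52.48/2 = 26.24 mol/s.
Outlet amounts (n = n₀ + ν ξ):
  E: 263.7 − 2(26.24) = 211.2
  G: 439.5 − 3(26.24) = 360.8
  D: 0 + 1(26.24) = 26.24
  A: 0 + 3(26.24) = 78.71
  B: 468.8 (inert)
Total out = 1146 mol/s; y_A = 78.71 / 1146 = 0.0687.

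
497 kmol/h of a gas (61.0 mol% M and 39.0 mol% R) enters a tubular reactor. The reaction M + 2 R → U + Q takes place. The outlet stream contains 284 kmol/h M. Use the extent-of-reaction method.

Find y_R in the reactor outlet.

0.325

For M: n = n₀ − 1ξ → 284 = 303.2 − 1ξ, giving ξ = 19.17 kmol/h.
Outlet amounts (n = n₀ + ν ξ):
  M: 303.2 − 1(19.17) = 284
  R: 193.8 − 2(19.17) = 155.5
  U: 0 + 1(19.17) = 19.17
  Q: 0 + 1(19.17) = 19.17
Total out = 477.8 kmol/h; y_R = 155.5 / 477.8 = 0.3254.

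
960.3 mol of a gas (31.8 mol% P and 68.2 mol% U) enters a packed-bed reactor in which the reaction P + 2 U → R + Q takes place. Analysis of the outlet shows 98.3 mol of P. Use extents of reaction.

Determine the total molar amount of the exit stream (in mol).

753 mol

For P: n = n₀ − 1ξ → 98.3 = 305.4 − 1ξ, giving ξ = 207.1 mol.
Outlet amounts (n = n₀ + ν ξ):
  P: 305.4 − 1(207.1) = 98.3
  U: 654.9 − 2(207.1) = 240.8
  R: 0 + 1(207.1) = 207.1
  Q: 0 + 1(207.1) = 207.1
Total out = 98.3 + 240.8 + 207.1 + 207.1 = 753.2 mol.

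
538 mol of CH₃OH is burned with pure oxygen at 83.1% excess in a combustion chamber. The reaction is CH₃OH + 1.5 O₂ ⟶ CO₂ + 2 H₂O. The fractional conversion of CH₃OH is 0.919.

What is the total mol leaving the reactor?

2260 mol

Stoichiometric O₂ = 1.5 × 538 = 807 mol; O₂ fed = 807 × 1.831 = 1478 mol.
Fuel reacted = 0.919 × 538 → ξ = 494.4 mol.
Outlet (n = n₀ + ν ξ):
  CH₃OH: 538 − 1(494.4) = 43.58
  O₂: 1478 − 1.5(494.4) = 736
  CO₂: 0 + 1(494.4) = 494.4
  H₂O: 0 + 2(494.4) = 988.8
Total out = 43.58 + 736 + 494.4 + 988.8 = 2263 mol.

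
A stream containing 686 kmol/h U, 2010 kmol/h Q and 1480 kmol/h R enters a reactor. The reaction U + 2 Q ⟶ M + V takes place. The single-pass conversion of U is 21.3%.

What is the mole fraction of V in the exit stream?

U reacted = 0.213 × 686 = 146.1 kmol/h; ν_U = −1, so ξ = 146.1/1 = 146.1 kmol/h.
Outlet amounts (n = n₀ + ν ξ):
  U: 686 − 1(146.1) = 539.9
  Q: 2010 − 2(146.1) = 1718
  M: 0 + 1(146.1) = 146.1
  V: 0 + 1(146.1) = 146.1
  R: 1480 (inert)
Total out = 4030 kmol/h; y_V = 146.1 / 4030 = 0.03626.

0.0363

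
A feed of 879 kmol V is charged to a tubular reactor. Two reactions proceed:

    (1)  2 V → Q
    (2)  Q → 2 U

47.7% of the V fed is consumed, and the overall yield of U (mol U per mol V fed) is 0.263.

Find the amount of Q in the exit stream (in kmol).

94.1 kmol

Conversion of V: V consumed = 2ξ₁ = 0.477 × 879 → ξ₁ = 209.6 kmol.
Yield of U: 2ξ₂ / 879 = 0.263 → ξ₂ = 115.6 kmol.
Outlet amounts (n = n₀ + Σ ν·ξ):
  V: 879 − 2(209.6) = 459.7
  Q: 0 + 1(209.6) − 1(115.6) = 94.05
  U: 0 + 2(115.6) = 231.2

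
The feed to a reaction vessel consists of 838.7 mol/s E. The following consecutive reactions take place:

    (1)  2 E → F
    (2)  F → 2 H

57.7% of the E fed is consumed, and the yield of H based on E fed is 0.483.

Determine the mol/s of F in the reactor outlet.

39.4 mol/s

Conversion of E: E consumed = 2ξ₁ = 0.577 × 838.7 → ξ₁ = 242 mol/s.
Yield of H: 2ξ₂ / 838.7 = 0.483 → ξ₂ = 202.5 mol/s.
Outlet amounts (n = n₀ + Σ ν·ξ):
  E: 838.7 − 2(242) = 354.8
  F: 0 + 1(242) − 1(202.5) = 39.42
  H: 0 + 2(202.5) = 405.1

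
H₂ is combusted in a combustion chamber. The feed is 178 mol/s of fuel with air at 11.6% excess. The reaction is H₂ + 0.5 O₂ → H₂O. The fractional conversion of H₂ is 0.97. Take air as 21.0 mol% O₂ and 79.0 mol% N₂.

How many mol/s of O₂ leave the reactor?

13 mol/s

Stoichiometric O₂ = 0.5 × 178 = 89 mol/s; O₂ fed = 89 × 1.116 = 99.32 mol/s.
N₂ fed = 99.32 × 79/21 = 373.6 mol/s.
Fuel reacted = 0.97 × 178 → ξ = 172.7 mol/s.
Outlet (n = n₀ + ν ξ):
  H₂: 178 − 1(172.7) = 5.34
  O₂: 99.32 − 0.5(172.7) = 12.99
  N₂: 373.6 (inert)
  H₂O: 0 + 1(172.7) = 172.7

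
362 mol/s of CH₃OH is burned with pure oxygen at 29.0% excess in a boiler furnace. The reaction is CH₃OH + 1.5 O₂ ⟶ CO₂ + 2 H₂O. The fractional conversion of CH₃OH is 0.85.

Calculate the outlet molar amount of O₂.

239 mol/s

Stoichiometric O₂ = 1.5 × 362 = 543 mol/s; O₂ fed = 543 × 1.290 = 700.5 mol/s.
Fuel reacted = 0.85 × 362 → ξ = 307.7 mol/s.
Outlet (n = n₀ + ν ξ):
  CH₃OH: 362 − 1(307.7) = 54.3
  O₂: 700.5 − 1.5(307.7) = 238.9
  CO₂: 0 + 1(307.7) = 307.7
  H₂O: 0 + 2(307.7) = 615.4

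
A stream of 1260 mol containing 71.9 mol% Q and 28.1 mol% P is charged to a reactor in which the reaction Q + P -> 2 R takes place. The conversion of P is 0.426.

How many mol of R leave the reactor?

302 mol

P reacted = 0.426 × 354.1 = 150.8 mol; ν_P = −1, so ξ = 150.8/1 = 150.8 mol.
Outlet amounts (n = n₀ + ν ξ):
  Q: 905.9 − 1(150.8) = 755.1
  P: 354.1 − 1(150.8) = 203.2
  R: 0 + 2(150.8) = 301.7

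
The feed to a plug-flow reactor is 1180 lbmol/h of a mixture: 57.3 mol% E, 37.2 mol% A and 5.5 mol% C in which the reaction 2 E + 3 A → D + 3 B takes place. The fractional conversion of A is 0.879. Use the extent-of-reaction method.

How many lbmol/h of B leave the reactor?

A reacted = 0.879 × 439 = 385.8 lbmol/h; ν_A = −3, so ξ = 385.8/3 = 128.6 lbmol/h.
Outlet amounts (n = n₀ + ν ξ):
  E: 676.1 − 2(128.6) = 418.9
  A: 439 − 3(128.6) = 53.11
  D: 0 + 1(128.6) = 128.6
  B: 0 + 3(128.6) = 385.8
  C: 64.9 (inert)

386 lbmol/h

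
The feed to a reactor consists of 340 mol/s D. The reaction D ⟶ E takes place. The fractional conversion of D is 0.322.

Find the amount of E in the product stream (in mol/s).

109 mol/s

D reacted = 0.322 × 340 = 109.5 mol/s; ν_D = −1, so ξ = 109.5/1 = 109.5 mol/s.
Outlet amounts (n = n₀ + ν ξ):
  D: 340 − 1(109.5) = 230.5
  E: 0 + 1(109.5) = 109.5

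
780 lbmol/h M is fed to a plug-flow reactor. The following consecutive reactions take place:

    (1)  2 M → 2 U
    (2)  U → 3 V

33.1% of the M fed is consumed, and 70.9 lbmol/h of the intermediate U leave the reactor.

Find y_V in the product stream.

0.487

Conversion of M: M consumed = 2ξ₁ = 0.331 × 780 → ξ₁ = 129.1 lbmol/h.
U balance: n_U = 0 + 2ξ₁ − 1ξ₂ = 70.9 → ξ₂ = (2·129.1 − 70.9)/1 = 187.3 lbmol/h.
Outlet amounts (n = n₀ + Σ ν·ξ):
  M: 780 − 2(129.1) = 521.8
  U: 0 + 2(129.1) − 1(187.3) = 70.9
  V: 0 + 3(187.3) = 561.8
Total out = 1155 lbmol/h; y_V = 561.8 / 1155 = 0.4866.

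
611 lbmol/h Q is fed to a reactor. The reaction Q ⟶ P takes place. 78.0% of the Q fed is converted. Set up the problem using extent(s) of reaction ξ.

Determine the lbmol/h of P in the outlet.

477 lbmol/h

Q reacted = 0.78 × 611 = 476.6 lbmol/h; ν_Q = −1, so ξ = 476.6/1 = 476.6 lbmol/h.
Outlet amounts (n = n₀ + ν ξ):
  Q: 611 − 1(476.6) = 134.4
  P: 0 + 1(476.6) = 476.6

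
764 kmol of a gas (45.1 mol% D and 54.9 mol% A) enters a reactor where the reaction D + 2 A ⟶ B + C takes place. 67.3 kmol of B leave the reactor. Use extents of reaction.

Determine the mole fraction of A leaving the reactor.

For B: n = n₀ + 1ξ → 67.3 = 0 + 1ξ, giving ξ = 67.3 kmol.
Outlet amounts (n = n₀ + ν ξ):
  D: 344.6 − 1(67.3) = 277.3
  A: 419.4 − 2(67.3) = 284.8
  B: 0 + 1(67.3) = 67.3
  C: 0 + 1(67.3) = 67.3
Total out = 696.7 kmol; y_A = 284.8 / 696.7 = 0.4088.

0.409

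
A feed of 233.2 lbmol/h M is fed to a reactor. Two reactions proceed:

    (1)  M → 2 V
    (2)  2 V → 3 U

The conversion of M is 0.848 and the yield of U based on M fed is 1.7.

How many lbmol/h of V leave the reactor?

Conversion of M: M consumed = 1ξ₁ = 0.848 × 233.2 → ξ₁ = 197.8 lbmol/h.
Yield of U: 3ξ₂ / 233.2 = 1.7 → ξ₂ = 132.1 lbmol/h.
Outlet amounts (n = n₀ + Σ ν·ξ):
  M: 233.2 − 1(197.8) = 35.45
  V: 0 + 2(197.8) − 2(132.1) = 131.2
  U: 0 + 3(132.1) = 396.4

131 lbmol/h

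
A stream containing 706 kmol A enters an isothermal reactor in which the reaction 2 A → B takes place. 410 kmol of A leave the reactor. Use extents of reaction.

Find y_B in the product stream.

For A: n = n₀ − 2ξ → 410 = 706 − 2ξ, giving ξ = 148 kmol.
Outlet amounts (n = n₀ + ν ξ):
  A: 706 − 2(148) = 410
  B: 0 + 1(148) = 148
Total out = 558 kmol; y_B = 148 / 558 = 0.2652.

0.265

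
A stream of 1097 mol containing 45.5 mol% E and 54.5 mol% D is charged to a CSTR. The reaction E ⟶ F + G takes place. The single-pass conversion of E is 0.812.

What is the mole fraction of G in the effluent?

E reacted = 0.812 × 499.1 = 405.3 mol; ν_E = −1, so ξ = 405.3/1 = 405.3 mol.
Outlet amounts (n = n₀ + ν ξ):
  E: 499.1 − 1(405.3) = 93.84
  F: 0 + 1(405.3) = 405.3
  G: 0 + 1(405.3) = 405.3
  D: 597.9 (inert)
Total out = 1502 mol; y_G = 405.3 / 1502 = 0.2698.

0.27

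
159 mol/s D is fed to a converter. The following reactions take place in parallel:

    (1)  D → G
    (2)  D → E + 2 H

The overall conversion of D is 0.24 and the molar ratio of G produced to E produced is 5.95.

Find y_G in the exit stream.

Conversion of D: D consumed = 0.24 × 159 = 38.16 mol/s = 1ξ₁ + 1ξ₂.
Selectivity: 1ξ₁ / (1ξ₂) = 5.95 → ξ₁ = 5.95 ξ₂.
Substitute: (1·5.95 + 1) ξ₂ = 38.16 → ξ₂ = 5.491 mol/s, ξ₁ = 32.67 mol/s.
Outlet amounts (n = n₀ + Σ ν·ξ):
  D: 159 − 1(32.67) − 1(5.491) = 120.8
  G: 0 + 1(32.67) = 32.67
  E: 0 + 1(5.491) = 5.491
  H: 0 + 2(5.491) = 10.98
Total out = 170 mol/s; y_G = 32.67 / 170 = 0.1922.

0.192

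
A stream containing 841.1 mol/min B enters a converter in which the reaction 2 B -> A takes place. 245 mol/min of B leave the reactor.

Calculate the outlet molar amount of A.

For B: n = n₀ − 2ξ → 245 = 841.1 − 2ξ, giving ξ = 298.1 mol/min.
Outlet amounts (n = n₀ + ν ξ):
  B: 841.1 − 2(298.1) = 245
  A: 0 + 1(298.1) = 298.1

298 mol/min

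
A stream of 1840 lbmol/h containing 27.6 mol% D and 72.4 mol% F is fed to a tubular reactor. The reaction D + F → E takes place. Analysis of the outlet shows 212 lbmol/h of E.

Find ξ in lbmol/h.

ξ = 212 lbmol/h

For E: n = n₀ + 1ξ → 212 = 0 + 1ξ, giving ξ = 212 lbmol/h.
Outlet amounts (n = n₀ + ν ξ):
  D: 507.8 − 1(212) = 295.8
  F: 1332 − 1(212) = 1120
  E: 0 + 1(212) = 212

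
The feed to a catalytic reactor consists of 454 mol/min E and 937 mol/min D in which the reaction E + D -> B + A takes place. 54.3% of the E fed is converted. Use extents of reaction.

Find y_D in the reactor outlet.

E reacted = 0.543 × 454 = 246.5 mol/min; ν_E = −1, so ξ = 246.5/1 = 246.5 mol/min.
Outlet amounts (n = n₀ + ν ξ):
  E: 454 − 1(246.5) = 207.5
  D: 937 − 1(246.5) = 690.5
  B: 0 + 1(246.5) = 246.5
  A: 0 + 1(246.5) = 246.5
Total out = 1391 mol/min; y_D = 690.5 / 1391 = 0.4964.

0.496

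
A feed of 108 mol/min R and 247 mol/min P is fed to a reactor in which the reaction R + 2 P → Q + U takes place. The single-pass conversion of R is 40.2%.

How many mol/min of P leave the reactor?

160 mol/min

R reacted = 0.402 × 108 = 43.42 mol/min; ν_R = −1, so ξ = 43.42/1 = 43.42 mol/min.
Outlet amounts (n = n₀ + ν ξ):
  R: 108 − 1(43.42) = 64.58
  P: 247 − 2(43.42) = 160.2
  Q: 0 + 1(43.42) = 43.42
  U: 0 + 1(43.42) = 43.42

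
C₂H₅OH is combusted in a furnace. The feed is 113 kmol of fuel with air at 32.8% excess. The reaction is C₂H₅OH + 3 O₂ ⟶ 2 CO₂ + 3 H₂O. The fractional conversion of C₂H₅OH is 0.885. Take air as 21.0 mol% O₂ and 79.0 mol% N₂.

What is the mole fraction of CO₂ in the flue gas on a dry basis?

Stoichiometric O₂ = 3 × 113 = 339 kmol; O₂ fed = 339 × 1.328 = 450.2 kmol.
N₂ fed = 450.2 × 79/21 = 1694 kmol.
Fuel reacted = 0.885 × 113 → ξ = 100 kmol.
Outlet (n = n₀ + ν ξ):
  C₂H₅OH: 113 − 1(100) = 13
  O₂: 450.2 − 3(100) = 150.2
  N₂: 1694 (inert)
  CO₂: 0 + 2(100) = 200
  H₂O: 0 + 3(100) = 300
Dry total = 2057 kmol; y_CO₂ (dry) = 200 / 2057 = 0.09725.

0.0972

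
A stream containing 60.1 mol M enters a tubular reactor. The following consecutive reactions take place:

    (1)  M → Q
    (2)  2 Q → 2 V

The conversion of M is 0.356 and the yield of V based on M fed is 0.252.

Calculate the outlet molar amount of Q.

Conversion of M: M consumed = 1ξ₁ = 0.356 × 60.1 → ξ₁ = 21.4 mol.
Yield of V: 2ξ₂ / 60.1 = 0.252 → ξ₂ = 7.573 mol.
Outlet amounts (n = n₀ + Σ ν·ξ):
  M: 60.1 − 1(21.4) = 38.7
  Q: 0 + 1(21.4) − 2(7.573) = 6.25
  V: 0 + 2(7.573) = 15.15

6.25 mol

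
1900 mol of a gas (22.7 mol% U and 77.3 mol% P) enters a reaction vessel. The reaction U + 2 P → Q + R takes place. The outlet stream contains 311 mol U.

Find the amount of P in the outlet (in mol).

For U: n = n₀ − 1ξ → 311 = 431.3 − 1ξ, giving ξ = 120.3 mol.
Outlet amounts (n = n₀ + ν ξ):
  U: 431.3 − 1(120.3) = 311
  P: 1469 − 2(120.3) = 1228
  Q: 0 + 1(120.3) = 120.3
  R: 0 + 1(120.3) = 120.3

1230 mol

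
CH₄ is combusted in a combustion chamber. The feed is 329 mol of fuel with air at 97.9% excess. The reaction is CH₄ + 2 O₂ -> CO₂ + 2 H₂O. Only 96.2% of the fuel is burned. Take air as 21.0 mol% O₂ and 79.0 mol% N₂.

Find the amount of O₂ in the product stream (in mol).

Stoichiometric O₂ = 2 × 329 = 658 mol; O₂ fed = 658 × 1.979 = 1302 mol.
N₂ fed = 1302 × 79/21 = 4899 mol.
Fuel reacted = 0.962 × 329 → ξ = 316.5 mol.
Outlet (n = n₀ + ν ξ):
  CH₄: 329 − 1(316.5) = 12.5
  O₂: 1302 − 2(316.5) = 669.2
  N₂: 4899 (inert)
  CO₂: 0 + 1(316.5) = 316.5
  H₂O: 0 + 2(316.5) = 633

669 mol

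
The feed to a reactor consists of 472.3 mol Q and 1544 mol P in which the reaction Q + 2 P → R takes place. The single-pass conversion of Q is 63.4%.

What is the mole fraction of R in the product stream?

0.211

Q reacted = 0.634 × 472.3 = 299.4 mol; ν_Q = −1, so ξ = 299.4/1 = 299.4 mol.
Outlet amounts (n = n₀ + ν ξ):
  Q: 472.3 − 1(299.4) = 172.9
  P: 1544 − 2(299.4) = 945.1
  R: 0 + 1(299.4) = 299.4
Total out = 1417 mol; y_R = 299.4 / 1417 = 0.2113.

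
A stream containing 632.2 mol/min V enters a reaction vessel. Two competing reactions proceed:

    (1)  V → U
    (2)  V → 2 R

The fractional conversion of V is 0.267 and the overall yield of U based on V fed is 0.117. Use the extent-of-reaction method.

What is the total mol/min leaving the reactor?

727 mol/min

Yield of U: 1ξ₁ / 632.2 = 0.117 → ξ₁ = 73.97 mol/min.
Conversion of V: 1ξ₁ + 1ξ₂ = 0.267 × 632.2 = 168.8 → ξ₂ = 94.83 mol/min.
Outlet amounts (n = n₀ + Σ ν·ξ):
  V: 632.2 − 1(73.97) − 1(94.83) = 463.4
  U: 0 + 1(73.97) = 73.97
  R: 0 + 2(94.83) = 189.7
Total out = 463.4 + 73.97 + 189.7 = 727 mol/min.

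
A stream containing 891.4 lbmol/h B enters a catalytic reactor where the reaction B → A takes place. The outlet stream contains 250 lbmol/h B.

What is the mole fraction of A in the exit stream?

For B: n = n₀ − 1ξ → 250 = 891.4 − 1ξ, giving ξ = 641.4 lbmol/h.
Outlet amounts (n = n₀ + ν ξ):
  B: 891.4 − 1(641.4) = 250
  A: 0 + 1(641.4) = 641.4
Total out = 891.4 lbmol/h; y_A = 641.4 / 891.4 = 0.7195.

0.72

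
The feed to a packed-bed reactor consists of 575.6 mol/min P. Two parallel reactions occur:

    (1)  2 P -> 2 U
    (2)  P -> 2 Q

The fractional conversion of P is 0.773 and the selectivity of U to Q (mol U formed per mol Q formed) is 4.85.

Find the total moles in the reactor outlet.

617 mol/min

Conversion of P: P consumed = 0.773 × 575.6 = 444.9 mol/min = 2ξ₁ + 1ξ₂.
Selectivity: 2ξ₁ / (2ξ₂) = 4.85 → ξ₁ = 4.85 ξ₂.
Substitute: (2·4.85 + 1) ξ₂ = 444.9 → ξ₂ = 41.58 mol/min, ξ₁ = 201.7 mol/min.
Outlet amounts (n = n₀ + Σ ν·ξ):
  P: 575.6 − 2(201.7) − 1(41.58) = 130.7
  U: 0 + 2(201.7) = 403.4
  Q: 0 + 2(41.58) = 83.17
Total out = 130.7 + 403.4 + 83.17 = 617.2 mol/min.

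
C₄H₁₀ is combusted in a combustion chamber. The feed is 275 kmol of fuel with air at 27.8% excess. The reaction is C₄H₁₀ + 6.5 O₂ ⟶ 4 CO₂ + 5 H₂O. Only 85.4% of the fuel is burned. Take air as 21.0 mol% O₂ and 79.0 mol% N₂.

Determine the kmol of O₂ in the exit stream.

Stoichiometric O₂ = 6.5 × 275 = 1788 kmol; O₂ fed = 1788 × 1.278 = 2284 kmol.
N₂ fed = 2284 × 79/21 = 8594 kmol.
Fuel reacted = 0.854 × 275 → ξ = 234.8 kmol.
Outlet (n = n₀ + ν ξ):
  C₄H₁₀: 275 − 1(234.8) = 40.15
  O₂: 2284 − 6.5(234.8) = 757.9
  N₂: 8594 (inert)
  CO₂: 0 + 4(234.8) = 939.4
  H₂O: 0 + 5(234.8) = 1174

758 kmol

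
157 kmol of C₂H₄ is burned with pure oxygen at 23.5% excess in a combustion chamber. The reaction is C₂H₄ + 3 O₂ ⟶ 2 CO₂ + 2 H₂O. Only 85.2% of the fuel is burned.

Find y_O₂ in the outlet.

0.244

Stoichiometric O₂ = 3 × 157 = 471 kmol; O₂ fed = 471 × 1.235 = 581.7 kmol.
Fuel reacted = 0.852 × 157 → ξ = 133.8 kmol.
Outlet (n = n₀ + ν ξ):
  C₂H₄: 157 − 1(133.8) = 23.24
  O₂: 581.7 − 3(133.8) = 180.4
  CO₂: 0 + 2(133.8) = 267.5
  H₂O: 0 + 2(133.8) = 267.5
Total out = 738.7 kmol; y_O₂ = 180.4 / 738.7 = 0.2442.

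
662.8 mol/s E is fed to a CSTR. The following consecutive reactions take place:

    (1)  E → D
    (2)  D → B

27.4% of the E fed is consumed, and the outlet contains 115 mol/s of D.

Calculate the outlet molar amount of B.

Conversion of E: E consumed = 1ξ₁ = 0.274 × 662.8 → ξ₁ = 181.6 mol/s.
D balance: n_D = 0 + 1ξ₁ − 1ξ₂ = 115 → ξ₂ = (1·181.6 − 115)/1 = 66.61 mol/s.
Outlet amounts (n = n₀ + Σ ν·ξ):
  E: 662.8 − 1(181.6) = 481.2
  D: 0 + 1(181.6) − 1(66.61) = 115
  B: 0 + 1(66.61) = 66.61

66.6 mol/s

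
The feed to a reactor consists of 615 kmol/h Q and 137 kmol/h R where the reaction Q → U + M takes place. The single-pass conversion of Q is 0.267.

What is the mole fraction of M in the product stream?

Q reacted = 0.267 × 615 = 164.2 kmol/h; ν_Q = −1, so ξ = 164.2/1 = 164.2 kmol/h.
Outlet amounts (n = n₀ + ν ξ):
  Q: 615 − 1(164.2) = 450.8
  U: 0 + 1(164.2) = 164.2
  M: 0 + 1(164.2) = 164.2
  R: 137 (inert)
Total out = 916.2 kmol/h; y_M = 164.2 / 916.2 = 0.1792.

0.179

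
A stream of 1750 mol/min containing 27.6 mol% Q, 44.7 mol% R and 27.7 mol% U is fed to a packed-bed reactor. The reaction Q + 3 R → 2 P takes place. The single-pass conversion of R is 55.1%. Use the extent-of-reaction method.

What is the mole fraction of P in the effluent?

0.196

R reacted = 0.551 × 782.2 = 431 mol/min; ν_R = −3, so ξ = 431/3 = 143.7 mol/min.
Outlet amounts (n = n₀ + ν ξ):
  Q: 483 − 1(143.7) = 339.3
  R: 782.2 − 3(143.7) = 351.2
  P: 0 + 2(143.7) = 287.3
  U: 484.8 (inert)
Total out = 1463 mol/min; y_P = 287.3 / 1463 = 0.1965.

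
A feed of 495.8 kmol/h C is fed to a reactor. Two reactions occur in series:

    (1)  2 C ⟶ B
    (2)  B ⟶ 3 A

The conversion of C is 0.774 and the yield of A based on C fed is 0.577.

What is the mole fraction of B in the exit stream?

0.195

Conversion of C: C consumed = 2ξ₁ = 0.774 × 495.8 → ξ₁ = 191.9 kmol/h.
Yield of A: 3ξ₂ / 495.8 = 0.577 → ξ₂ = 95.36 kmol/h.
Outlet amounts (n = n₀ + Σ ν·ξ):
  C: 495.8 − 2(191.9) = 112.1
  B: 0 + 1(191.9) − 1(95.36) = 96.52
  A: 0 + 3(95.36) = 286.1
Total out = 494.6 kmol/h; y_B = 96.52 / 494.6 = 0.1951.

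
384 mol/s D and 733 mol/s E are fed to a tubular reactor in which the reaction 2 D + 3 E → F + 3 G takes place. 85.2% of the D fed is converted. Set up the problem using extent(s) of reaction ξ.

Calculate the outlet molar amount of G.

491 mol/s

D reacted = 0.852 × 384 = 327.2 mol/s; ν_D = −2, so ξ = 327.2/2 = 163.6 mol/s.
Outlet amounts (n = n₀ + ν ξ):
  D: 384 − 2(163.6) = 56.83
  E: 733 − 3(163.6) = 242.2
  F: 0 + 1(163.6) = 163.6
  G: 0 + 3(163.6) = 490.8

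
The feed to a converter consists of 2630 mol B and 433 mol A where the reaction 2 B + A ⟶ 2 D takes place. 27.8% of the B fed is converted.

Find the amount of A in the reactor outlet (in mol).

B reacted = 0.278 × 2630 = 731.1 mol; ν_B = −2, so ξ = 731.1/2 = 365.6 mol.
Outlet amounts (n = n₀ + ν ξ):
  B: 2630 − 2(365.6) = 1899
  A: 433 − 1(365.6) = 67.43
  D: 0 + 2(365.6) = 731.1

67.4 mol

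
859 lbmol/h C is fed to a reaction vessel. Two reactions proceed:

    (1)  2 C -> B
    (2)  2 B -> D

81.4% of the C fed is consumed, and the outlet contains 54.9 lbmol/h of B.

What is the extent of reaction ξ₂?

ξ₂ = 147 lbmol/h

Conversion of C: C consumed = 2ξ₁ = 0.814 × 859 → ξ₁ = 349.6 lbmol/h.
B balance: n_B = 0 + 1ξ₁ − 2ξ₂ = 54.9 → ξ₂ = (1·349.6 − 54.9)/2 = 147.4 lbmol/h.
Outlet amounts (n = n₀ + Σ ν·ξ):
  C: 859 − 2(349.6) = 159.8
  B: 0 + 1(349.6) − 2(147.4) = 54.9
  D: 0 + 1(147.4) = 147.4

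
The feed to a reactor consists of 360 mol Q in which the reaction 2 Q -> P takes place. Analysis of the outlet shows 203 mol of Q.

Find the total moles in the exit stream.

For Q: n = n₀ − 2ξ → 203 = 360 − 2ξ, giving ξ = 78.5 mol.
Outlet amounts (n = n₀ + ν ξ):
  Q: 360 − 2(78.5) = 203
  P: 0 + 1(78.5) = 78.5
Total out = 203 + 78.5 = 281.5 mol.

282 mol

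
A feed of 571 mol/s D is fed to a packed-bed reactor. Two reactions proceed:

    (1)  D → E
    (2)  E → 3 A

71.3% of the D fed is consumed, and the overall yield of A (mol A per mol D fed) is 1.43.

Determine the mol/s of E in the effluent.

Conversion of D: D consumed = 1ξ₁ = 0.713 × 571 → ξ₁ = 407.1 mol/s.
Yield of A: 3ξ₂ / 571 = 1.43 → ξ₂ = 272.2 mol/s.
Outlet amounts (n = n₀ + Σ ν·ξ):
  D: 571 − 1(407.1) = 163.9
  E: 0 + 1(407.1) − 1(272.2) = 134.9
  A: 0 + 3(272.2) = 816.5

135 mol/s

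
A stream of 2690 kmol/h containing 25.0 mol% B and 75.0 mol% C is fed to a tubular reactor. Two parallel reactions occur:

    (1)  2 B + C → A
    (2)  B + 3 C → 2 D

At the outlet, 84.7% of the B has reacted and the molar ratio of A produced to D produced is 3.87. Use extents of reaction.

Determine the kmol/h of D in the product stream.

69.1 kmol/h

Conversion of B: B consumed = 0.847 × 672.5 = 569.6 kmol/h = 2ξ₁ + 1ξ₂.
Selectivity: 1ξ₁ / (2ξ₂) = 3.87 → ξ₁ = 7.74 ξ₂.
Substitute: (2·7.74 + 1) ξ₂ = 569.6 → ξ₂ = 34.56 kmol/h, ξ₁ = 267.5 kmol/h.
Outlet amounts (n = n₀ + Σ ν·ξ):
  B: 672.5 − 2(267.5) − 1(34.56) = 102.9
  C: 2018 − 1(267.5) − 3(34.56) = 1646
  A: 0 + 1(267.5) = 267.5
  D: 0 + 2(34.56) = 69.13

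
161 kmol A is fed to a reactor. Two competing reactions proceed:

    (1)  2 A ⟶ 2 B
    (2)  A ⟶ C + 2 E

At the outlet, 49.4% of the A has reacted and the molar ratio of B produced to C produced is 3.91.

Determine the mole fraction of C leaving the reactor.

0.0838

Conversion of A: A consumed = 0.494 × 161 = 79.53 kmol = 2ξ₁ + 1ξ₂.
Selectivity: 2ξ₁ / (1ξ₂) = 3.91 → ξ₁ = 1.955 ξ₂.
Substitute: (2·1.955 + 1) ξ₂ = 79.53 → ξ₂ = 16.2 kmol, ξ₁ = 31.67 kmol.
Outlet amounts (n = n₀ + Σ ν·ξ):
  A: 161 − 2(31.67) − 1(16.2) = 81.47
  B: 0 + 2(31.67) = 63.34
  C: 0 + 1(16.2) = 16.2
  E: 0 + 2(16.2) = 32.4
Total out = 193.4 kmol; y_C = 16.2 / 193.4 = 0.08376.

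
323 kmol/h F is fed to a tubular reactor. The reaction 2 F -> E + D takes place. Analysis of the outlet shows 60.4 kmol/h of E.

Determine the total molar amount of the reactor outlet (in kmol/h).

For E: n = n₀ + 1ξ → 60.4 = 0 + 1ξ, giving ξ = 60.4 kmol/h.
Outlet amounts (n = n₀ + ν ξ):
  F: 323 − 2(60.4) = 202.2
  E: 0 + 1(60.4) = 60.4
  D: 0 + 1(60.4) = 60.4
Total out = 202.2 + 60.4 + 60.4 = 323 kmol/h.

323 kmol/h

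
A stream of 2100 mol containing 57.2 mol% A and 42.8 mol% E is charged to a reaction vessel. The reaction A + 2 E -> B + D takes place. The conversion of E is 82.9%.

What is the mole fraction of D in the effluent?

E reacted = 0.829 × 898.8 = 745.1 mol; ν_E = −2, so ξ = 745.1/2 = 372.6 mol.
Outlet amounts (n = n₀ + ν ξ):
  A: 1201 − 1(372.6) = 828.6
  E: 898.8 − 2(372.6) = 153.7
  B: 0 + 1(372.6) = 372.6
  D: 0 + 1(372.6) = 372.6
Total out = 1727 mol; y_D = 372.6 / 1727 = 0.2157.

0.216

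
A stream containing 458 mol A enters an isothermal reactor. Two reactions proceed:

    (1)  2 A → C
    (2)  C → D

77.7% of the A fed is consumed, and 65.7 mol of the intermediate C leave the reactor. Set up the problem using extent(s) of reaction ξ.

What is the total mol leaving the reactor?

280 mol

Conversion of A: A consumed = 2ξ₁ = 0.777 × 458 → ξ₁ = 177.9 mol.
C balance: n_C = 0 + 1ξ₁ − 1ξ₂ = 65.7 → ξ₂ = (1·177.9 − 65.7)/1 = 112.2 mol.
Outlet amounts (n = n₀ + Σ ν·ξ):
  A: 458 − 2(177.9) = 102.1
  C: 0 + 1(177.9) − 1(112.2) = 65.7
  D: 0 + 1(112.2) = 112.2
Total out = 102.1 + 65.7 + 112.2 = 280.1 mol.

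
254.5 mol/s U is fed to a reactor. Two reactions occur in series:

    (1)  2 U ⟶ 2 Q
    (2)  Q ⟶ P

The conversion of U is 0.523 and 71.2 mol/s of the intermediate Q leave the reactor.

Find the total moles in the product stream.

254 mol/s

Conversion of U: U consumed = 2ξ₁ = 0.523 × 254.5 → ξ₁ = 66.55 mol/s.
Q balance: n_Q = 0 + 2ξ₁ − 1ξ₂ = 71.2 → ξ₂ = (2·66.55 − 71.2)/1 = 61.9 mol/s.
Outlet amounts (n = n₀ + Σ ν·ξ):
  U: 254.5 − 2(66.55) = 121.4
  Q: 0 + 2(66.55) − 1(61.9) = 71.2
  P: 0 + 1(61.9) = 61.9
Total out = 121.4 + 71.2 + 61.9 = 254.5 mol/s.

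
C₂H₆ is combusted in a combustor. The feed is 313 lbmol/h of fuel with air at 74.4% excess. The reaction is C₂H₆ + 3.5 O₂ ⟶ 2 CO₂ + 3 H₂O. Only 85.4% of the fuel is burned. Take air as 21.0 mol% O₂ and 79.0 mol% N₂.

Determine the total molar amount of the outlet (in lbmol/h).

Stoichiometric O₂ = 3.5 × 313 = 1096 lbmol/h; O₂ fed = 1096 × 1.744 = 1911 lbmol/h.
N₂ fed = 1911 × 79/21 = 7187 lbmol/h.
Fuel reacted = 0.854 × 313 → ξ = 267.3 lbmol/h.
Outlet (n = n₀ + ν ξ):
  C₂H₆: 313 − 1(267.3) = 45.7
  O₂: 1911 − 3.5(267.3) = 975
  N₂: 7187 (inert)
  CO₂: 0 + 2(267.3) = 534.6
  H₂O: 0 + 3(267.3) = 801.9
Total out = 45.7 + 975 + 7187 + 534.6 + 801.9 = 9545 lbmol/h.

9540 lbmol/h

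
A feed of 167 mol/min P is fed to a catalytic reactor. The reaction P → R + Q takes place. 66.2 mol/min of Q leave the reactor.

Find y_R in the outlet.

0.284

For Q: n = n₀ + 1ξ → 66.2 = 0 + 1ξ, giving ξ = 66.2 mol/min.
Outlet amounts (n = n₀ + ν ξ):
  P: 167 − 1(66.2) = 100.8
  R: 0 + 1(66.2) = 66.2
  Q: 0 + 1(66.2) = 66.2
Total out = 233.2 mol/min; y_R = 66.2 / 233.2 = 0.2839.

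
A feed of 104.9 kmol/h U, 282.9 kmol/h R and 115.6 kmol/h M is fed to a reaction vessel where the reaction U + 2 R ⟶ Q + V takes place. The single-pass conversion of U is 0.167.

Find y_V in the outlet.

0.0361

U reacted = 0.167 × 104.9 = 17.52 kmol/h; ν_U = −1, so ξ = 17.52/1 = 17.52 kmol/h.
Outlet amounts (n = n₀ + ν ξ):
  U: 104.9 − 1(17.52) = 87.38
  R: 282.9 − 2(17.52) = 247.9
  Q: 0 + 1(17.52) = 17.52
  V: 0 + 1(17.52) = 17.52
  M: 115.6 (inert)
Total out = 485.9 kmol/h; y_V = 17.52 / 485.9 = 0.03605.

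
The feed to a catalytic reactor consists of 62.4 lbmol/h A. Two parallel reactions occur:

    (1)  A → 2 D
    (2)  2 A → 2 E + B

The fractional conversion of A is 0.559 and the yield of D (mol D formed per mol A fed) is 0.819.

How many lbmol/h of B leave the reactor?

4.66 lbmol/h

Yield of D: 2ξ₁ / 62.4 = 0.819 → ξ₁ = 25.55 lbmol/h.
Conversion of A: 1ξ₁ + 2ξ₂ = 0.559 × 62.4 = 34.88 → ξ₂ = 4.664 lbmol/h.
Outlet amounts (n = n₀ + Σ ν·ξ):
  A: 62.4 − 1(25.55) − 2(4.664) = 27.52
  D: 0 + 2(25.55) = 51.11
  E: 0 + 2(4.664) = 9.329
  B: 0 + 1(4.664) = 4.664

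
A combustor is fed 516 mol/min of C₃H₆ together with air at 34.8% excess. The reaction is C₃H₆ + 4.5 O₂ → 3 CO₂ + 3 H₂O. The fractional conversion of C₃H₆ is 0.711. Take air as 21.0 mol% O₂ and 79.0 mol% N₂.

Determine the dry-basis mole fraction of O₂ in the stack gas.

0.102

Stoichiometric O₂ = 4.5 × 516 = 2322 mol/min; O₂ fed = 2322 × 1.348 = 3130 mol/min.
N₂ fed = 3130 × 79/21 = 11770 mol/min.
Fuel reacted = 0.711 × 516 → ξ = 366.9 mol/min.
Outlet (n = n₀ + ν ξ):
  C₃H₆: 516 − 1(366.9) = 149.1
  O₂: 3130 − 4.5(366.9) = 1479
  N₂: 11770 (inert)
  CO₂: 0 + 3(366.9) = 1101
  H₂O: 0 + 3(366.9) = 1101
Dry total = 14500 mol/min; y_O₂ (dry) = 1479 / 14500 = 0.102.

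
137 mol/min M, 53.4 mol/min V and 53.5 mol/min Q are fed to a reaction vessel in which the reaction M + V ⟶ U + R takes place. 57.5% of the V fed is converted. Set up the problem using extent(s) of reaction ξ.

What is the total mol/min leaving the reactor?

V reacted = 0.575 × 53.4 = 30.7 mol/min; ν_V = −1, so ξ = 30.7/1 = 30.7 mol/min.
Outlet amounts (n = n₀ + ν ξ):
  M: 137 − 1(30.7) = 106.3
  V: 53.4 − 1(30.7) = 22.7
  U: 0 + 1(30.7) = 30.7
  R: 0 + 1(30.7) = 30.7
  Q: 53.5 (inert)
Total out = 106.3 + 22.7 + 30.7 + 30.7 + 53.5 = 243.9 mol/min.

244 mol/min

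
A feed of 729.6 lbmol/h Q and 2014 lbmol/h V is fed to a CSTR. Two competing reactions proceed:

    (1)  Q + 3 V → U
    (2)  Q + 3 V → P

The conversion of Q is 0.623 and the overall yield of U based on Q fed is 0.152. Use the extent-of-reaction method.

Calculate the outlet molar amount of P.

Yield of U: 1ξ₁ / 729.6 = 0.152 → ξ₁ = 110.9 lbmol/h.
Conversion of Q: 1ξ₁ + 1ξ₂ = 0.623 × 729.6 = 454.5 → ξ₂ = 343.6 lbmol/h.
Outlet amounts (n = n₀ + Σ ν·ξ):
  Q: 729.6 − 1(110.9) − 1(343.6) = 275.1
  V: 2014 − 3(110.9) − 3(343.6) = 650.4
  U: 0 + 1(110.9) = 110.9
  P: 0 + 1(343.6) = 343.6

344 lbmol/h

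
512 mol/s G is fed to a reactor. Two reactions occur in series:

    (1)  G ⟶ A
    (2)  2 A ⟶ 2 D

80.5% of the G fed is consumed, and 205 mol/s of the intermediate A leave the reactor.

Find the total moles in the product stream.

512 mol/s

Conversion of G: G consumed = 1ξ₁ = 0.805 × 512 → ξ₁ = 412.2 mol/s.
A balance: n_A = 0 + 1ξ₁ − 2ξ₂ = 205 → ξ₂ = (1·412.2 − 205)/2 = 103.6 mol/s.
Outlet amounts (n = n₀ + Σ ν·ξ):
  G: 512 − 1(412.2) = 99.84
  A: 0 + 1(412.2) − 2(103.6) = 205
  D: 0 + 2(103.6) = 207.2
Total out = 99.84 + 205 + 207.2 = 512 mol/s.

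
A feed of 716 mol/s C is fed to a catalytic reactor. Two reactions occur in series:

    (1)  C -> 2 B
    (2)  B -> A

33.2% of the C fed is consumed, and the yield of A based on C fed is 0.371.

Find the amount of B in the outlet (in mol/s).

210 mol/s

Conversion of C: C consumed = 1ξ₁ = 0.332 × 716 → ξ₁ = 237.7 mol/s.
Yield of A: 1ξ₂ / 716 = 0.371 → ξ₂ = 265.6 mol/s.
Outlet amounts (n = n₀ + Σ ν·ξ):
  C: 716 − 1(237.7) = 478.3
  B: 0 + 2(237.7) − 1(265.6) = 209.8
  A: 0 + 1(265.6) = 265.6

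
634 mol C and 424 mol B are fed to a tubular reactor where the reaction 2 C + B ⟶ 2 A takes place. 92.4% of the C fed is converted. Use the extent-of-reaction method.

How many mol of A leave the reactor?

C reacted = 0.924 × 634 = 585.8 mol; ν_C = −2, so ξ = 585.8/2 = 292.9 mol.
Outlet amounts (n = n₀ + ν ξ):
  C: 634 − 2(292.9) = 48.18
  B: 424 − 1(292.9) = 131.1
  A: 0 + 2(292.9) = 585.8

586 mol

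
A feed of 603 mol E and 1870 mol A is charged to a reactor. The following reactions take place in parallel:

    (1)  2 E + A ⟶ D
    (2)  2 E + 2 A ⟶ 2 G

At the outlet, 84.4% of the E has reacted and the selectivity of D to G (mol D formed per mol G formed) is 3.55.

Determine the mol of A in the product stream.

1580 mol

Conversion of E: E consumed = 0.844 × 603 = 508.9 mol = 2ξ₁ + 2ξ₂.
Selectivity: 1ξ₁ / (2ξ₂) = 3.55 → ξ₁ = 7.1 ξ₂.
Substitute: (2·7.1 + 2) ξ₂ = 508.9 → ξ₂ = 31.42 mol, ξ₁ = 223.1 mol.
Outlet amounts (n = n₀ + Σ ν·ξ):
  E: 603 − 2(223.1) − 2(31.42) = 94.07
  A: 1870 − 1(223.1) − 2(31.42) = 1584
  D: 0 + 1(223.1) = 223.1
  G: 0 + 2(31.42) = 62.83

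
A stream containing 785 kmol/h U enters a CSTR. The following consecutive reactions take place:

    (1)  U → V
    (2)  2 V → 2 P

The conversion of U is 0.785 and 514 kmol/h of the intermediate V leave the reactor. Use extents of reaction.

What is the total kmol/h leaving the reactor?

785 kmol/h

Conversion of U: U consumed = 1ξ₁ = 0.785 × 785 → ξ₁ = 616.2 kmol/h.
V balance: n_V = 0 + 1ξ₁ − 2ξ₂ = 514 → ξ₂ = (1·616.2 − 514)/2 = 51.11 kmol/h.
Outlet amounts (n = n₀ + Σ ν·ξ):
  U: 785 − 1(616.2) = 168.8
  V: 0 + 1(616.2) − 2(51.11) = 514
  P: 0 + 2(51.11) = 102.2
Total out = 168.8 + 514 + 102.2 = 785 kmol/h.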